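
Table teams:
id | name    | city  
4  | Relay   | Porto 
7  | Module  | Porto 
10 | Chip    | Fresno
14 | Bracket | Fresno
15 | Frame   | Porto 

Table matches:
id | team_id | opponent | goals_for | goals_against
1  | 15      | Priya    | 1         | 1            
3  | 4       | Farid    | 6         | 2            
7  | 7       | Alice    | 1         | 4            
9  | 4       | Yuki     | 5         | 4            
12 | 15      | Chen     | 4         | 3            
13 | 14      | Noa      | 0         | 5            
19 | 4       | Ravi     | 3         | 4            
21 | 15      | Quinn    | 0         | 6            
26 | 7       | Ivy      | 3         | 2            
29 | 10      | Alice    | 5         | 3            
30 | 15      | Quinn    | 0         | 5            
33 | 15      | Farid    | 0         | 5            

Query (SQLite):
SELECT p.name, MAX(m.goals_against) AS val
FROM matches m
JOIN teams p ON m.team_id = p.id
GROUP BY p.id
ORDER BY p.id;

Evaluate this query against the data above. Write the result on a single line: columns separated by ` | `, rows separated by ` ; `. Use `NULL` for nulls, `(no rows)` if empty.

Join each matches row to its teams via team_id.
Group joined rows by teams.id; compute MAX(m.goals_against) per group.
  4: ids {3, 9, 19} → MAX(m.goals_against)=4
  7: ids {7, 26} → MAX(m.goals_against)=4
  10: ids {29} → MAX(m.goals_against)=3
  14: ids {13} → MAX(m.goals_against)=5
  15: ids {1, 12, 21, 30, 33} → MAX(m.goals_against)=6

Relay | 4 ; Module | 4 ; Chip | 3 ; Bracket | 5 ; Frame | 6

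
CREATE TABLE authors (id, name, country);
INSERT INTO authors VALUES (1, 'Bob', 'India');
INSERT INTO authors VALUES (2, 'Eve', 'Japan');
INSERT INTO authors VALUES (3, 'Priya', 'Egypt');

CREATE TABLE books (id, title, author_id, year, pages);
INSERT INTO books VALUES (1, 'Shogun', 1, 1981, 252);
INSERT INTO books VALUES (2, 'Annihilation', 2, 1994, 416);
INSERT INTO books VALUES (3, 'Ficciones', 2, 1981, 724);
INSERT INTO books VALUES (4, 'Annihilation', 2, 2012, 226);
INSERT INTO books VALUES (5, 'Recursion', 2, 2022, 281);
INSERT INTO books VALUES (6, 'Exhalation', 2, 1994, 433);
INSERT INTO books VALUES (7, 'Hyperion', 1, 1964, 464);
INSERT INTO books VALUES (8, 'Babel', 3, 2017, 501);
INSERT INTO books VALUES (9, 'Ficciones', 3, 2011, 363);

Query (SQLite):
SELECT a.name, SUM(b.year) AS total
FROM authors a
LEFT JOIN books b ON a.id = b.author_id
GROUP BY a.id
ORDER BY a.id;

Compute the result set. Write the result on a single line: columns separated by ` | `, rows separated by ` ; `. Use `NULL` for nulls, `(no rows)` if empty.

Bob | 3945 ; Eve | 10003 ; Priya | 4028

LEFT JOIN keeps every authors row; unmatched ones get NULL for books columns.
Group by authors.id and compute SUM(b.year). SUM over an all-NULL group is NULL.
  1: ids {1, 7} → SUM(b.year)=3945
  2: ids {2, 3, 4, 5, 6} → SUM(b.year)=10003
  3: ids {8, 9} → SUM(b.year)=4028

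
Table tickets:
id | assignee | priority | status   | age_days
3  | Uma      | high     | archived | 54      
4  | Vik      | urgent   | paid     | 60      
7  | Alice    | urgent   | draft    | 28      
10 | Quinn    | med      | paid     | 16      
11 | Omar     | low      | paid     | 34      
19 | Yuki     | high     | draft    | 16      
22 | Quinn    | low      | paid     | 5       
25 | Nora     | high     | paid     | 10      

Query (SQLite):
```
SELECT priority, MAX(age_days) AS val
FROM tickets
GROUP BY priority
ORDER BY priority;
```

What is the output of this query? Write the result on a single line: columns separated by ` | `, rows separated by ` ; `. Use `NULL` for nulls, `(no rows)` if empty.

high | 54 ; low | 34 ; med | 16 ; urgent | 60

Partition tickets by priority; compute MAX(age_days) within each group.
  high: ids {3, 19, 25} → MAX(age_days)=54
  low: ids {11, 22} → MAX(age_days)=34
  med: ids {10} → MAX(age_days)=16
  urgent: ids {4, 7} → MAX(age_days)=60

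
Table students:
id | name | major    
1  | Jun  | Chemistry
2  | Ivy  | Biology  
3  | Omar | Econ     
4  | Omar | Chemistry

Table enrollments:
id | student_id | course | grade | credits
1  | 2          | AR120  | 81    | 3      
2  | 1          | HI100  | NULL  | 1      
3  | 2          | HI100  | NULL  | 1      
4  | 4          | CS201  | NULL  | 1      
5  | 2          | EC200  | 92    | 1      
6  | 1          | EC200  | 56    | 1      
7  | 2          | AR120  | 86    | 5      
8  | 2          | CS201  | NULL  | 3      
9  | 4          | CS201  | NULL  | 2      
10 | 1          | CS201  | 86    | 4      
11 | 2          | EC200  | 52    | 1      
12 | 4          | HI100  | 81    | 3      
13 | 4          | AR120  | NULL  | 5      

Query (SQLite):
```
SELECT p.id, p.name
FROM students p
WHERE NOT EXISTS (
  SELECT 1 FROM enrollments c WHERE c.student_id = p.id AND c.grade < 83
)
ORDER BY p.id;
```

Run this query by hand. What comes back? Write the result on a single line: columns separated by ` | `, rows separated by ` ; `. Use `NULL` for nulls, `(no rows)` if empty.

For each students row, check whether any enrollments with matching student_id has grade < 83.
Keep rows where that is false.

3 | Omar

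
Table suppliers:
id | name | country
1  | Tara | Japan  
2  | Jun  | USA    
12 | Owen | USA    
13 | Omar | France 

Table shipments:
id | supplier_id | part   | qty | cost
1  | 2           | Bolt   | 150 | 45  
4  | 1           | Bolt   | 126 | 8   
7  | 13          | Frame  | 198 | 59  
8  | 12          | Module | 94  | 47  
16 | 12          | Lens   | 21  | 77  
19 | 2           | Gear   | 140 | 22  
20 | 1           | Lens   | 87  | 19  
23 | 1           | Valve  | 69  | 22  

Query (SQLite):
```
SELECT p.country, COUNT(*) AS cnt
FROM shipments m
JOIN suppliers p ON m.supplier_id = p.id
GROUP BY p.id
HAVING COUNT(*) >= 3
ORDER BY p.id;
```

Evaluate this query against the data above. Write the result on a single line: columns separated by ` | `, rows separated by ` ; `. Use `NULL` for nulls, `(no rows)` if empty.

Japan | 3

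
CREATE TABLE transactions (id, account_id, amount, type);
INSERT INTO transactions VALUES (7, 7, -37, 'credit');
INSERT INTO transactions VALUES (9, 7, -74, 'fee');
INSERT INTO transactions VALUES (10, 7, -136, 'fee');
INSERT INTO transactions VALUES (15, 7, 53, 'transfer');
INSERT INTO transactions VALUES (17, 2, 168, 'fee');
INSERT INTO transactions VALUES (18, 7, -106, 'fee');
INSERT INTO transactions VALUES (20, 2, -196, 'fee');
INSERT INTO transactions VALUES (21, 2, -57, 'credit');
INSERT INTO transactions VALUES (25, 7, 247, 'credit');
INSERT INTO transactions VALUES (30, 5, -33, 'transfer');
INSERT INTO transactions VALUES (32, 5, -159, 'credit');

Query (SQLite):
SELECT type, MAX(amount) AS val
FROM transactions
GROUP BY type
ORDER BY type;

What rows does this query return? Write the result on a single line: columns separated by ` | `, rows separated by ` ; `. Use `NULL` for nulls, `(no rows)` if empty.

credit | 247 ; fee | 168 ; transfer | 53

Partition transactions by type; compute MAX(amount) within each group.
  credit: ids {7, 21, 25, 32} → MAX(amount)=247
  fee: ids {9, 10, 17, 18, 20} → MAX(amount)=168
  transfer: ids {15, 30} → MAX(amount)=53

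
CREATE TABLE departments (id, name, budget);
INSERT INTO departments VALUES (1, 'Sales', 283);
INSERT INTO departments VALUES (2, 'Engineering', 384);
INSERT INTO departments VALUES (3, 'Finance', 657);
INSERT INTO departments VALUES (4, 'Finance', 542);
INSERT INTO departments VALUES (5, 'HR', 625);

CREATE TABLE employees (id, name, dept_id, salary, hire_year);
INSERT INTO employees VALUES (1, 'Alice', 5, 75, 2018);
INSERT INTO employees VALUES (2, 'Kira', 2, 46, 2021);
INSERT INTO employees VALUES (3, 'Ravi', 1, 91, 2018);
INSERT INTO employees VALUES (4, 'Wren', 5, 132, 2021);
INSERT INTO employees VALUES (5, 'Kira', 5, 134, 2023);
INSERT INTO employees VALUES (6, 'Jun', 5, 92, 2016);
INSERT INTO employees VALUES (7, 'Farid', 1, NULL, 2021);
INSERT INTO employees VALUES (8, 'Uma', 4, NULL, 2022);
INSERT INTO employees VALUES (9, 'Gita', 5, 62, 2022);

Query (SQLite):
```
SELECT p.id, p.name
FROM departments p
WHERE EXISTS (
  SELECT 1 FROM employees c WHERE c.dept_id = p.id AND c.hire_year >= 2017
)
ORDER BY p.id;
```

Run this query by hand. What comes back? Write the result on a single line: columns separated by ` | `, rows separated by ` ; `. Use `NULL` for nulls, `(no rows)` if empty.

For each departments row, check whether any employees with matching dept_id has hire_year >= 2017.
Keep rows where that is true.

1 | Sales ; 2 | Engineering ; 4 | Finance ; 5 | HR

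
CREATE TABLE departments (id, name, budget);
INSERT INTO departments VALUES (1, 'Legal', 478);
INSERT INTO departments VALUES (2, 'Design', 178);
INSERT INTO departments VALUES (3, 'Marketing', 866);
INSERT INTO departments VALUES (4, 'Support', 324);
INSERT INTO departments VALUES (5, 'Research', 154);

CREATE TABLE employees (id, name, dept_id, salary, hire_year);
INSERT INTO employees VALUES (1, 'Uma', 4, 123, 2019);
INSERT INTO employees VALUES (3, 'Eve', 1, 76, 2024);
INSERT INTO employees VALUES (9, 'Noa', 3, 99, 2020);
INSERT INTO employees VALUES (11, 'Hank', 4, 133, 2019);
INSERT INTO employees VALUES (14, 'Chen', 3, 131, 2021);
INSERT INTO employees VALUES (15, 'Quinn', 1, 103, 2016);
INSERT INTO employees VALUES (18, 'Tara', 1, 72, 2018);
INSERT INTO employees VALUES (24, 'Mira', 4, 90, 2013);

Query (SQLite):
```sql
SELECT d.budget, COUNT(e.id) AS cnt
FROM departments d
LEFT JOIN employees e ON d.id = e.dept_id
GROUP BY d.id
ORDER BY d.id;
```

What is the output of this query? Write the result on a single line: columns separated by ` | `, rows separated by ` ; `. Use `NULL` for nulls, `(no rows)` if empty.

LEFT JOIN keeps every departments row; unmatched ones get NULL for employees columns.
Group by departments.id and compute COUNT(e.id). COUNT(col) of an all-NULL group is 0.
  1: ids {3, 15, 18} → COUNT(e.id)=3
  2: ids {—} → COUNT(e.id)=0
  3: ids {9, 14} → COUNT(e.id)=2
  4: ids {1, 11, 24} → COUNT(e.id)=3
  5: ids {—} → COUNT(e.id)=0

478 | 3 ; 178 | 0 ; 866 | 2 ; 324 | 3 ; 154 | 0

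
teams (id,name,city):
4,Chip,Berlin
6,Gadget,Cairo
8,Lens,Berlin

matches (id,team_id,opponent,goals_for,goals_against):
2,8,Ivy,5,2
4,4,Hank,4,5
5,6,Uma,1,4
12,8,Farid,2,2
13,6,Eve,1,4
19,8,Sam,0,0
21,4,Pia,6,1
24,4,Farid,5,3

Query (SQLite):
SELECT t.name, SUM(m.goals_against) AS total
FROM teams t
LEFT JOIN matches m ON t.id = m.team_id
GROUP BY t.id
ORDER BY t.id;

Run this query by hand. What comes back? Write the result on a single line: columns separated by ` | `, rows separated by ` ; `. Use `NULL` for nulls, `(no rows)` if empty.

LEFT JOIN keeps every teams row; unmatched ones get NULL for matches columns.
Group by teams.id and compute SUM(m.goals_against). SUM over an all-NULL group is NULL.
  4: ids {4, 21, 24} → SUM(m.goals_against)=9
  6: ids {5, 13} → SUM(m.goals_against)=8
  8: ids {2, 12, 19} → SUM(m.goals_against)=4

Chip | 9 ; Gadget | 8 ; Lens | 4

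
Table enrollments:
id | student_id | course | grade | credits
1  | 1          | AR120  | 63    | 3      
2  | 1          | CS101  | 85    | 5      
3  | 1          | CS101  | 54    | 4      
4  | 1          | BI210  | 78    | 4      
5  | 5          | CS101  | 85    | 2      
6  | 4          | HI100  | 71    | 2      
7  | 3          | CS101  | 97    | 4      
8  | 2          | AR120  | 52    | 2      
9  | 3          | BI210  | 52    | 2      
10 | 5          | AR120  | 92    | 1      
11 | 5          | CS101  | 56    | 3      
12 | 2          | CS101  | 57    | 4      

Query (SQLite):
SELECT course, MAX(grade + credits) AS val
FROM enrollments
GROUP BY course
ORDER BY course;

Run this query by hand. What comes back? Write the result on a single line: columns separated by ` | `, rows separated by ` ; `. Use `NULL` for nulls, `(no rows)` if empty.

For each row compute grade + credits.
Group by course; take MAX of the expression per group.
  AR120: ids {1, 8, 10} → MAX(grade + credits)=93
  BI210: ids {4, 9} → MAX(grade + credits)=82
  CS101: ids {2, 3, 5, 7, 11, 12} → MAX(grade + credits)=101
  HI100: ids {6} → MAX(grade + credits)=73

AR120 | 93 ; BI210 | 82 ; CS101 | 101 ; HI100 | 73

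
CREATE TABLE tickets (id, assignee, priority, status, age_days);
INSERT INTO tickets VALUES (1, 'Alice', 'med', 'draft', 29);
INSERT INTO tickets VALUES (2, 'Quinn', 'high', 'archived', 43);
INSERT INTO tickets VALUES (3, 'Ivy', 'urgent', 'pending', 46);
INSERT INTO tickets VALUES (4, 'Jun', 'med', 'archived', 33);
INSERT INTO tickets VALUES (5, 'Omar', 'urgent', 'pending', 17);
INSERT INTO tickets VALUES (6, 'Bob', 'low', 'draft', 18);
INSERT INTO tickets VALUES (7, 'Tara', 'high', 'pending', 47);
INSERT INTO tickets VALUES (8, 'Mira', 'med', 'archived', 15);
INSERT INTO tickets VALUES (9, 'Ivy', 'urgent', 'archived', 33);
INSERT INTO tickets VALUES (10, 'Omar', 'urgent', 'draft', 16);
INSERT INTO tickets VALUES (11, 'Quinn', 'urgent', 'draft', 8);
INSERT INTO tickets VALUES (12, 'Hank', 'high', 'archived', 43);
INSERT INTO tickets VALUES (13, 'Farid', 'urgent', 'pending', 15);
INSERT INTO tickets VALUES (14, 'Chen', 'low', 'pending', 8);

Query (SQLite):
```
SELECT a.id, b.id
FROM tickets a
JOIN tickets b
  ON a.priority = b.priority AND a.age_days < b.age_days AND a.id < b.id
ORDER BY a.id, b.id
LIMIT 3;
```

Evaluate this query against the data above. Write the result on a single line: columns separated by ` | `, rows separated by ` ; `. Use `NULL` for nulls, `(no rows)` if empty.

1 | 4 ; 2 | 7 ; 5 | 9

Pairs (a,b) with same priority, a.age_days < b.age_days, a.id < b.id.
priority groups: high:{2,7,12} low:{6,14} med:{1,4,8} urgent:{3,5,9,10,11,13}
Ordered by (a.id, b.id); first 3.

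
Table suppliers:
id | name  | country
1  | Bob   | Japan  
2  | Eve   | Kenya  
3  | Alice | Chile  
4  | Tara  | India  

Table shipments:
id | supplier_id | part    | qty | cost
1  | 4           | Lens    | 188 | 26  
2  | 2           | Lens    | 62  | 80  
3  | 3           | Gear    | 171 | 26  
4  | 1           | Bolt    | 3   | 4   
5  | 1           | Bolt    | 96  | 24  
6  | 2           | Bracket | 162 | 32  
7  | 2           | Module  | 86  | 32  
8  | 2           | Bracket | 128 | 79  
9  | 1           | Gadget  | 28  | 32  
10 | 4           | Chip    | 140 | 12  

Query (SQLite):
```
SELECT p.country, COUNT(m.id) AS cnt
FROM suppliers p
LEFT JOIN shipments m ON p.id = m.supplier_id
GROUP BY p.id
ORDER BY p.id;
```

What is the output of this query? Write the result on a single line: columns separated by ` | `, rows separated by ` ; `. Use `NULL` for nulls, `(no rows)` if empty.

LEFT JOIN keeps every suppliers row; unmatched ones get NULL for shipments columns.
Group by suppliers.id and compute COUNT(m.id). COUNT(col) of an all-NULL group is 0.
  1: ids {4, 5, 9} → COUNT(m.id)=3
  2: ids {2, 6, 7, 8} → COUNT(m.id)=4
  3: ids {3} → COUNT(m.id)=1
  4: ids {1, 10} → COUNT(m.id)=2

Japan | 3 ; Kenya | 4 ; Chile | 1 ; India | 2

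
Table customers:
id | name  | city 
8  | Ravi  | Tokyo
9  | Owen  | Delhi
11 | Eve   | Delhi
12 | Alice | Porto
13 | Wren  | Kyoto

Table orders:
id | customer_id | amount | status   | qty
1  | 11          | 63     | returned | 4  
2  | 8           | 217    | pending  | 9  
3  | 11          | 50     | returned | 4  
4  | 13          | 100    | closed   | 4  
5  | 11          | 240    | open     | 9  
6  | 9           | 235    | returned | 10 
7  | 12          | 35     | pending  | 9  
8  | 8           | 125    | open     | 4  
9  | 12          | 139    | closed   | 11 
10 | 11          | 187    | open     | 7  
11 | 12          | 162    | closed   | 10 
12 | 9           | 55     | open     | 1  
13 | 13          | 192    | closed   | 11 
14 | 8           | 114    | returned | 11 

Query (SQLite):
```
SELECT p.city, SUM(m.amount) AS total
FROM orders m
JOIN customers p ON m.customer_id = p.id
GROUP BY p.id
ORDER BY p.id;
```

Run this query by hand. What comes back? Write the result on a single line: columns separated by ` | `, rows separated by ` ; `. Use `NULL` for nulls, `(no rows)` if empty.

Join each orders row to its customers via customer_id.
Group joined rows by customers.id; compute SUM(m.amount) per group.
  8: ids {2, 8, 14} → SUM(m.amount)=456
  9: ids {6, 12} → SUM(m.amount)=290
  11: ids {1, 3, 5, 10} → SUM(m.amount)=540
  12: ids {7, 9, 11} → SUM(m.amount)=336
  13: ids {4, 13} → SUM(m.amount)=292

Tokyo | 456 ; Delhi | 290 ; Delhi | 540 ; Porto | 336 ; Kyoto | 292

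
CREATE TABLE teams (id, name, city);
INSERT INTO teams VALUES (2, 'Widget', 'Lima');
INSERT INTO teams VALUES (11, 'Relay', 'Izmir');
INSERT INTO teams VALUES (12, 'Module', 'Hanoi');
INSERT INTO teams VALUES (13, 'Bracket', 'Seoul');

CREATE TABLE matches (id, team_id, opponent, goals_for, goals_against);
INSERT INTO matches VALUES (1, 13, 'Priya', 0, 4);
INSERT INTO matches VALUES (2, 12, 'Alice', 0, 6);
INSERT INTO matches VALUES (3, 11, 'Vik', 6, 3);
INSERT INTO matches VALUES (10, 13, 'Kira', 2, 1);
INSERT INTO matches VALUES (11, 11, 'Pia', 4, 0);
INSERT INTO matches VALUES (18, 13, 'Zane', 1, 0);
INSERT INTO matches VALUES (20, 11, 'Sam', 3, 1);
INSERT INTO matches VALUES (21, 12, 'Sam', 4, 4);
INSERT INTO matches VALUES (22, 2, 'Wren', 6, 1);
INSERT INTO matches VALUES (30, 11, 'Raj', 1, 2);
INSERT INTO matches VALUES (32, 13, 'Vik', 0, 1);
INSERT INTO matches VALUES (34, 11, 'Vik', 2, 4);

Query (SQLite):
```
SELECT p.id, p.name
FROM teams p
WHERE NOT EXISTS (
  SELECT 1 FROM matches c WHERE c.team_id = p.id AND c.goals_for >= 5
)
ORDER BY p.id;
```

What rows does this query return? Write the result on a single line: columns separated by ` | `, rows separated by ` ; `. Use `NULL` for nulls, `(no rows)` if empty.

12 | Module ; 13 | Bracket

For each teams row, check whether any matches with matching team_id has goals_for >= 5.
Keep rows where that is false.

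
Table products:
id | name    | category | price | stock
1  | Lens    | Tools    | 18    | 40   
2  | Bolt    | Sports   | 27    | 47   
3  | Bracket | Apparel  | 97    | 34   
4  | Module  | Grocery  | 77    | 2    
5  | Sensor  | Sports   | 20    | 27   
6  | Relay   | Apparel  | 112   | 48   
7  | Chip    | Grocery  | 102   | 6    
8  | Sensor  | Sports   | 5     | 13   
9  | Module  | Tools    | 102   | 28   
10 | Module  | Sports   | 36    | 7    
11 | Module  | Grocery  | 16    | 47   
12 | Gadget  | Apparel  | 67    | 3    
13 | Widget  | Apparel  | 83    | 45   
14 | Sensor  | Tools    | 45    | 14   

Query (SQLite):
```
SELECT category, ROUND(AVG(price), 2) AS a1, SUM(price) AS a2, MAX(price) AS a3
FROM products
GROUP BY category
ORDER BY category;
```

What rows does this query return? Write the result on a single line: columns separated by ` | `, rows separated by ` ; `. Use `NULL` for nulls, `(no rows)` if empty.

Group products by category.
Per group compute: ROUND(AVG(price), 2), SUM(price), MAX(price).
  Apparel: ids {3, 6, 12, 13} → ROUND(AVG(price), 2)=89.75, SUM(price)=359, MAX(price)=112
  Grocery: ids {4, 7, 11} → ROUND(AVG(price), 2)=65, SUM(price)=195, MAX(price)=102
  Sports: ids {2, 5, 8, 10} → ROUND(AVG(price), 2)=22, SUM(price)=88, MAX(price)=36
  Tools: ids {1, 9, 14} → ROUND(AVG(price), 2)=55, SUM(price)=165, MAX(price)=102

Apparel | 89.75 | 359 | 112 ; Grocery | 65 | 195 | 102 ; Sports | 22 | 88 | 36 ; Tools | 55 | 165 | 102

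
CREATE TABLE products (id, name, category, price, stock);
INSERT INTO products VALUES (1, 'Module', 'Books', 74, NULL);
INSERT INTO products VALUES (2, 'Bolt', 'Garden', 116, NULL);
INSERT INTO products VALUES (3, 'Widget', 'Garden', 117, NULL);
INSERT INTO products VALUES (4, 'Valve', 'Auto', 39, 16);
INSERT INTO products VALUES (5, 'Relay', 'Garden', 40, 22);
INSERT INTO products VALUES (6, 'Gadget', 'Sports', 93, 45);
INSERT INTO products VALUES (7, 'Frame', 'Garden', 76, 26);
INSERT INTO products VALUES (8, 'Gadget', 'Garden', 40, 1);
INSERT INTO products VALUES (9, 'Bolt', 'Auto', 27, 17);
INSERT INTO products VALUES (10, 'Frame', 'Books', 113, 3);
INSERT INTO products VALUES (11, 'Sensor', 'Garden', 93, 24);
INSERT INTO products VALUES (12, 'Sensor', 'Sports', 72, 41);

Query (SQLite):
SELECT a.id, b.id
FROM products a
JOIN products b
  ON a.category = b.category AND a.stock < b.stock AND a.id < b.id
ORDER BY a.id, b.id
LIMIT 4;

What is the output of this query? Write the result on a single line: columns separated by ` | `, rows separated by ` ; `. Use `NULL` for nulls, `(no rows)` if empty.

Pairs (a,b) with same category, a.stock < b.stock, a.id < b.id.
category groups: Auto:{4,9} Books:{1,10} Garden:{2,3,5,7,8,11} Sports:{6,12}
Ordered by (a.id, b.id); first 4.

4 | 9 ; 5 | 7 ; 5 | 11 ; 8 | 11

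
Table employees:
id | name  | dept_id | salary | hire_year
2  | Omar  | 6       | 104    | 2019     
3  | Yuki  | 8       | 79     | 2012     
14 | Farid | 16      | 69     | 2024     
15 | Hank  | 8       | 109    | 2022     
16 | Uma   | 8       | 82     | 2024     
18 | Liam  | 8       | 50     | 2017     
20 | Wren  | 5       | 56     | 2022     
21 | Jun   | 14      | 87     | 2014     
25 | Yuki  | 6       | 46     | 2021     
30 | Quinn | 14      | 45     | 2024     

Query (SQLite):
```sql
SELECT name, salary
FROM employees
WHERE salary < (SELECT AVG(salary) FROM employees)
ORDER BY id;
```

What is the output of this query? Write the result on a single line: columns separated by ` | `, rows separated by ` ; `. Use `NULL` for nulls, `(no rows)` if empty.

Scalar subquery: AVG(salary) over all employees rows = 72.7.
Keep rows where salary < that value.

Farid | 69 ; Liam | 50 ; Wren | 56 ; Yuki | 46 ; Quinn | 45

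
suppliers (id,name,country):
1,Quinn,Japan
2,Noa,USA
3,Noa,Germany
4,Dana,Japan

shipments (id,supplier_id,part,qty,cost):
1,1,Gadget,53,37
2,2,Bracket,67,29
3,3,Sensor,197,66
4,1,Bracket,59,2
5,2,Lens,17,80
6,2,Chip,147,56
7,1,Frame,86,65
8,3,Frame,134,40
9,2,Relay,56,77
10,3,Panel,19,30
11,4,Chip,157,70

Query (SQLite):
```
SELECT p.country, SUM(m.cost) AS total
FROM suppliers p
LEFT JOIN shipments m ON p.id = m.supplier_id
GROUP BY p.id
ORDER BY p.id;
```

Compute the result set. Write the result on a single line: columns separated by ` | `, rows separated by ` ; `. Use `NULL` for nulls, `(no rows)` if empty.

Japan | 104 ; USA | 242 ; Germany | 136 ; Japan | 70

LEFT JOIN keeps every suppliers row; unmatched ones get NULL for shipments columns.
Group by suppliers.id and compute SUM(m.cost). SUM over an all-NULL group is NULL.
  1: ids {1, 4, 7} → SUM(m.cost)=104
  2: ids {2, 5, 6, 9} → SUM(m.cost)=242
  3: ids {3, 8, 10} → SUM(m.cost)=136
  4: ids {11} → SUM(m.cost)=70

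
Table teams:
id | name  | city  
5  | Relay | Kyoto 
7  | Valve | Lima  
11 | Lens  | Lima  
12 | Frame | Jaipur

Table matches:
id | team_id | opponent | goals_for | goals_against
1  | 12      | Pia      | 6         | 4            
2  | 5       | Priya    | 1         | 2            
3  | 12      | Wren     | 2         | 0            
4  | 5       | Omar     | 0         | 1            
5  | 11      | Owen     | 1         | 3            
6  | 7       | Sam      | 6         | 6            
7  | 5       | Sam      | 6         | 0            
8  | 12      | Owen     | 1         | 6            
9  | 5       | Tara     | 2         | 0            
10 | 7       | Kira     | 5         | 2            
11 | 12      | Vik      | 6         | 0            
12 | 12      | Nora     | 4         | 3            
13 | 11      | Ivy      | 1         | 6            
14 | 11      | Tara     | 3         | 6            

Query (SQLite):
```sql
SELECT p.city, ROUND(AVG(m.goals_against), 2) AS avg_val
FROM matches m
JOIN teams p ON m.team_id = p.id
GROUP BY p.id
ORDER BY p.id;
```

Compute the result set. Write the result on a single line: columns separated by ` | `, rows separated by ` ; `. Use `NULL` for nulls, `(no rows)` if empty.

Join each matches row to its teams via team_id.
Group joined rows by teams.id; compute ROUND(AVG(m.goals_against), 2) per group.
  5: ids {2, 4, 7, 9} → ROUND(AVG(m.goals_against), 2)=0.75
  7: ids {6, 10} → ROUND(AVG(m.goals_against), 2)=4
  11: ids {5, 13, 14} → ROUND(AVG(m.goals_against), 2)=5
  12: ids {1, 3, 8, 11, 12} → ROUND(AVG(m.goals_against), 2)=2.6

Kyoto | 0.75 ; Lima | 4 ; Lima | 5 ; Jaipur | 2.6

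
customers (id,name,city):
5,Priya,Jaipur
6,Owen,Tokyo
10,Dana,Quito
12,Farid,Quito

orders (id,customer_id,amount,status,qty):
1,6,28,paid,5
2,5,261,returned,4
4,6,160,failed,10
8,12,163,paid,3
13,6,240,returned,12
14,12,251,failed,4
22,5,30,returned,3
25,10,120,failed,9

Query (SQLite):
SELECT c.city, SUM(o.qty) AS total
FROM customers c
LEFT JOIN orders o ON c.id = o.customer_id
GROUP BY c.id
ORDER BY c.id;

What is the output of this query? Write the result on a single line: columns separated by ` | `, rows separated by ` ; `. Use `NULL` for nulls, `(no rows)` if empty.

LEFT JOIN keeps every customers row; unmatched ones get NULL for orders columns.
Group by customers.id and compute SUM(o.qty). SUM over an all-NULL group is NULL.
  5: ids {2, 22} → SUM(o.qty)=7
  6: ids {1, 4, 13} → SUM(o.qty)=27
  10: ids {25} → SUM(o.qty)=9
  12: ids {8, 14} → SUM(o.qty)=7

Jaipur | 7 ; Tokyo | 27 ; Quito | 9 ; Quito | 7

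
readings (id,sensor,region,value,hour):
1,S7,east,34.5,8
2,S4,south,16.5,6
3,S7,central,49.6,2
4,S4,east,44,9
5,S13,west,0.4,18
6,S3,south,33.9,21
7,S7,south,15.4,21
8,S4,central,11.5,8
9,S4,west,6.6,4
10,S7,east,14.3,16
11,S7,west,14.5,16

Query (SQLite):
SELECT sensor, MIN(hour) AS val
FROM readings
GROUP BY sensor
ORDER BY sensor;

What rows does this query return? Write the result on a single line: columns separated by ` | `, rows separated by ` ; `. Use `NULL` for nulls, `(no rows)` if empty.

Partition readings by sensor; compute MIN(hour) within each group.
  S13: ids {5} → MIN(hour)=18
  S3: ids {6} → MIN(hour)=21
  S4: ids {2, 4, 8, 9} → MIN(hour)=4
  S7: ids {1, 3, 7, 10, 11} → MIN(hour)=2

S13 | 18 ; S3 | 21 ; S4 | 4 ; S7 | 2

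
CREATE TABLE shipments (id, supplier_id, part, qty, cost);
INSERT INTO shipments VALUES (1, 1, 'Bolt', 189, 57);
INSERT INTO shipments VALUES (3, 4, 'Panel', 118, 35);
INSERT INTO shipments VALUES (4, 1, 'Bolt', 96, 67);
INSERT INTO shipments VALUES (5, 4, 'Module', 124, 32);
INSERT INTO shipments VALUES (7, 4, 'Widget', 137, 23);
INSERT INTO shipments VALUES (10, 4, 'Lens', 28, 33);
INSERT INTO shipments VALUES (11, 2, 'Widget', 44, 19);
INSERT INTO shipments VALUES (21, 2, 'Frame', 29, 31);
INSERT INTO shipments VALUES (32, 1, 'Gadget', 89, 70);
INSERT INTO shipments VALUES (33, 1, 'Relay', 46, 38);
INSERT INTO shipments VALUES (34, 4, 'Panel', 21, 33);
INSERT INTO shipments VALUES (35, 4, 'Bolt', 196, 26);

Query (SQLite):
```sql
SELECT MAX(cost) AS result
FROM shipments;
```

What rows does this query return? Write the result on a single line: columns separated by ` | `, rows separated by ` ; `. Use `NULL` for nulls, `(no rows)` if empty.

70

All cost values: [57, 35, 67, 32, 23, 33, 19, 31, 70, 38, 33, 26].
MAX of non-NULL values = 70.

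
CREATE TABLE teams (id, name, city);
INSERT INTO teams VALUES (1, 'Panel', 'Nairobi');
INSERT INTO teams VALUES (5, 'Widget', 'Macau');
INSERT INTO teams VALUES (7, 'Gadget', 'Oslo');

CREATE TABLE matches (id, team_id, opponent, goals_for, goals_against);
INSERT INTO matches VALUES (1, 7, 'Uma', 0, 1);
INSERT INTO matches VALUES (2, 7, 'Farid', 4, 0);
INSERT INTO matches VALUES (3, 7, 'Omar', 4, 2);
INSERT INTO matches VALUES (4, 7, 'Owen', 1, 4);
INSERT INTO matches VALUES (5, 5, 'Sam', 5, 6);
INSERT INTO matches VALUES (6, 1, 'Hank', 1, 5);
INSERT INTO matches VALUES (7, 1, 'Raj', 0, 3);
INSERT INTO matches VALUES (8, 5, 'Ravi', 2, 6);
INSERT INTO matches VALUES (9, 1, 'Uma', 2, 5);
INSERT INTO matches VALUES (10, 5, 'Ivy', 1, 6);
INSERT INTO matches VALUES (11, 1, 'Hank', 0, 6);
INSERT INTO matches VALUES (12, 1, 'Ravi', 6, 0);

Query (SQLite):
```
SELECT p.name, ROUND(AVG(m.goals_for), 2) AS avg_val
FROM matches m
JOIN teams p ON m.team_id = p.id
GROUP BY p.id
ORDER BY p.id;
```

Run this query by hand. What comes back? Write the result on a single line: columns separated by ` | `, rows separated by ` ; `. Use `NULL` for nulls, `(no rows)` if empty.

Join each matches row to its teams via team_id.
Group joined rows by teams.id; compute ROUND(AVG(m.goals_for), 2) per group.
  1: ids {6, 7, 9, 11, 12} → ROUND(AVG(m.goals_for), 2)=1.8
  5: ids {5, 8, 10} → ROUND(AVG(m.goals_for), 2)=2.67
  7: ids {1, 2, 3, 4} → ROUND(AVG(m.goals_for), 2)=2.25

Panel | 1.8 ; Widget | 2.67 ; Gadget | 2.25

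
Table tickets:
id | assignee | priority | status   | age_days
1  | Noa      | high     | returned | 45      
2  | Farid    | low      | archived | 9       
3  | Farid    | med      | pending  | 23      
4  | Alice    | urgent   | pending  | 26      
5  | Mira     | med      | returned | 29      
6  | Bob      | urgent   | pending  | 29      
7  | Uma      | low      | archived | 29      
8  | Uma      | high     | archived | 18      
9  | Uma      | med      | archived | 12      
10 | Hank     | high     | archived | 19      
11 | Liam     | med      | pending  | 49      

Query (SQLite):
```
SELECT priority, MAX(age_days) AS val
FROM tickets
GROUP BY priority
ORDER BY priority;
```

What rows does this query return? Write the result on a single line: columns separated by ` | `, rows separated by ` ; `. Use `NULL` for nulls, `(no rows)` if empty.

Partition tickets by priority; compute MAX(age_days) within each group.
  high: ids {1, 8, 10} → MAX(age_days)=45
  low: ids {2, 7} → MAX(age_days)=29
  med: ids {3, 5, 9, 11} → MAX(age_days)=49
  urgent: ids {4, 6} → MAX(age_days)=29

high | 45 ; low | 29 ; med | 49 ; urgent | 29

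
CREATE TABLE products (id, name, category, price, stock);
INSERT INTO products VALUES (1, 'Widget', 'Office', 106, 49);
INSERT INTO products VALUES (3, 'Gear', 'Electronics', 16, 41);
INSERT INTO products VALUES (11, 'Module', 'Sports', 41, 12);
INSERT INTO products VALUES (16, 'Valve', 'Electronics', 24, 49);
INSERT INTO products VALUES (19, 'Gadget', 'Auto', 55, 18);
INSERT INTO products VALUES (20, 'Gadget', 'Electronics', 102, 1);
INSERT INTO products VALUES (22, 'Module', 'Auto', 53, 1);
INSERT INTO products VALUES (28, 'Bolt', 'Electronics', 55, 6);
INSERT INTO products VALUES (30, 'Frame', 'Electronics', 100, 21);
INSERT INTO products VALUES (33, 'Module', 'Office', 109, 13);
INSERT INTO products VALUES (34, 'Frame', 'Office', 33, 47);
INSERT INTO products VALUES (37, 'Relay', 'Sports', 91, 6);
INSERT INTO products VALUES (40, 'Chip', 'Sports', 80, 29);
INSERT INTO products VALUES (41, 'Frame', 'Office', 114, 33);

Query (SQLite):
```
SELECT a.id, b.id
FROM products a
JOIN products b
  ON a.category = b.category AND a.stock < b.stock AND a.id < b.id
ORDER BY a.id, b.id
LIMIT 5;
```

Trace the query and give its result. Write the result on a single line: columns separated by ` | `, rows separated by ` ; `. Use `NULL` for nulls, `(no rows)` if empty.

3 | 16 ; 11 | 40 ; 20 | 28 ; 20 | 30 ; 28 | 30

Pairs (a,b) with same category, a.stock < b.stock, a.id < b.id.
category groups: Auto:{19,22} Electronics:{3,16,20,28,30} Office:{1,33,34,41} Sports:{11,37,40}
Ordered by (a.id, b.id); first 5.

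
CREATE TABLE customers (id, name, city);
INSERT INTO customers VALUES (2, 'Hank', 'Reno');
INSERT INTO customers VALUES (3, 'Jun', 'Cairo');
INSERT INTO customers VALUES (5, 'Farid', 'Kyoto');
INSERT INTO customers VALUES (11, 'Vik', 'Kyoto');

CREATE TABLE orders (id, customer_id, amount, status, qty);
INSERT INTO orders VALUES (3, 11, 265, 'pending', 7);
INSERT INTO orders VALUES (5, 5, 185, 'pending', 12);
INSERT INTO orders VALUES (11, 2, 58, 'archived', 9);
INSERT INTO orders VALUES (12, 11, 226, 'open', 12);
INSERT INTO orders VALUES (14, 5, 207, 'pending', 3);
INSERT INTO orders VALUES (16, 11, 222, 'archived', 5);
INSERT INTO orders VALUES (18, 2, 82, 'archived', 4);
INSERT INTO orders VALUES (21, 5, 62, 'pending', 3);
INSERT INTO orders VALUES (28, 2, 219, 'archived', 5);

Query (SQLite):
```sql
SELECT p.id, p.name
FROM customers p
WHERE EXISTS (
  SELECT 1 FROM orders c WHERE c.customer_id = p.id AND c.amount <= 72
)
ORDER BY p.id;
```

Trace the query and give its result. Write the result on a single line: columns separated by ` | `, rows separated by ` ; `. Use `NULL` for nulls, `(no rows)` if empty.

2 | Hank ; 5 | Farid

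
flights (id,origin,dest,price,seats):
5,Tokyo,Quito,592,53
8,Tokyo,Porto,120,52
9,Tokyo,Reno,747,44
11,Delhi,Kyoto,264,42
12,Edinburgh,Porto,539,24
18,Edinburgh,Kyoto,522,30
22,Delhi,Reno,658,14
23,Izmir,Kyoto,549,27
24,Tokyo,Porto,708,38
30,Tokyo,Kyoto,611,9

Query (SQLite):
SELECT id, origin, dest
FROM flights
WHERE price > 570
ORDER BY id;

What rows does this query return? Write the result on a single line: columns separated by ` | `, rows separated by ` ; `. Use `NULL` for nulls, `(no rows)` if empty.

5 | Tokyo | Quito ; 9 | Tokyo | Reno ; 22 | Delhi | Reno ; 24 | Tokyo | Porto ; 30 | Tokyo | Kyoto

price > 570: ids {5, 9, 22, 24, 30}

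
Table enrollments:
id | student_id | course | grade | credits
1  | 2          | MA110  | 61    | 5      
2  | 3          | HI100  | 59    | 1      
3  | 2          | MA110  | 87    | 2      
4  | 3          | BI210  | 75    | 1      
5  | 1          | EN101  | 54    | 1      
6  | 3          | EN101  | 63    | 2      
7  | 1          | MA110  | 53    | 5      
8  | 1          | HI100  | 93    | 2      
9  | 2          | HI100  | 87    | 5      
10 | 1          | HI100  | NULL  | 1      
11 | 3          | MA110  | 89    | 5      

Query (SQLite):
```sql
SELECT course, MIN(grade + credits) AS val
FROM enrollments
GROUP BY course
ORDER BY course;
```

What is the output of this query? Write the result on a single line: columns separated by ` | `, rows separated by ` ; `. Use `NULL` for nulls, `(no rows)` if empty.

BI210 | 76 ; EN101 | 55 ; HI100 | 60 ; MA110 | 58

For each row compute grade + credits.
Group by course; take MIN of the expression per group.
  BI210: ids {4} → MIN(grade + credits)=76
  EN101: ids {5, 6} → MIN(grade + credits)=55
  HI100: ids {2, 8, 9, 10} → MIN(grade + credits)=60
  MA110: ids {1, 3, 7, 11} → MIN(grade + credits)=58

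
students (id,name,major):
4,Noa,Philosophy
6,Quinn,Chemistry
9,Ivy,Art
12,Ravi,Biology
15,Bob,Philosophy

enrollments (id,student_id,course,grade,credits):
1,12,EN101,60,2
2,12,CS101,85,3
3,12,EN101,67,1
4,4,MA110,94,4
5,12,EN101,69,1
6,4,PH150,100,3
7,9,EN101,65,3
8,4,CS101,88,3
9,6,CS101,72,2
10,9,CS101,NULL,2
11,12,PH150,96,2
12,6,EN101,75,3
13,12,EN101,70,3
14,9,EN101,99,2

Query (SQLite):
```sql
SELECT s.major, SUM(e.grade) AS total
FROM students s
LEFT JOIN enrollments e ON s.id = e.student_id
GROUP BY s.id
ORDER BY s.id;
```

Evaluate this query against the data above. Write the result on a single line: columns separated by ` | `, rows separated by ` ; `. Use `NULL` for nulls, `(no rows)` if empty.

LEFT JOIN keeps every students row; unmatched ones get NULL for enrollments columns.
Group by students.id and compute SUM(e.grade). SUM over an all-NULL group is NULL.
  4: ids {4, 6, 8} → SUM(e.grade)=282
  6: ids {9, 12} → SUM(e.grade)=147
  9: ids {7, 10, 14} → SUM(e.grade)=164
  12: ids {1, 2, 3, 5, 11, 13} → SUM(e.grade)=447
  15: ids {—} → SUM(e.grade)=NULL

Philosophy | 282 ; Chemistry | 147 ; Art | 164 ; Biology | 447 ; Philosophy | NULL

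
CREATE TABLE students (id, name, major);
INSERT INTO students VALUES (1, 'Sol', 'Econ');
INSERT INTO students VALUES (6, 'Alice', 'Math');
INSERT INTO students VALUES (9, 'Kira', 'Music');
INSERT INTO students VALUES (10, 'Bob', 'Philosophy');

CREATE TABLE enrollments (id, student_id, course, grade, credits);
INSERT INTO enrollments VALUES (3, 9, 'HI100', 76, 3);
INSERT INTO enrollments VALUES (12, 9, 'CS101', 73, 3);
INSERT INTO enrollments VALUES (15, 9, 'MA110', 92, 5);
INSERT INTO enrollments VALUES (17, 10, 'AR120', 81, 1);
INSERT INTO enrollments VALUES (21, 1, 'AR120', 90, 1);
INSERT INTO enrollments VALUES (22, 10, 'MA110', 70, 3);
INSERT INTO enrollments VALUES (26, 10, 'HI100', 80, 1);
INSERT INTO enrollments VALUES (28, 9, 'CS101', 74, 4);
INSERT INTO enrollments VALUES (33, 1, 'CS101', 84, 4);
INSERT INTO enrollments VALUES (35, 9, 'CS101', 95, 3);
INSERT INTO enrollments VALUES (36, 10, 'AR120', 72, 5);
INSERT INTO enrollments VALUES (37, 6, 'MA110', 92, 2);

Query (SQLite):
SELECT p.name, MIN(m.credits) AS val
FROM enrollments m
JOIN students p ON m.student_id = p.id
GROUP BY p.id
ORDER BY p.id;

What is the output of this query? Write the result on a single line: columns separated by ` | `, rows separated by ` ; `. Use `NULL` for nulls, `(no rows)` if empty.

Sol | 1 ; Alice | 2 ; Kira | 3 ; Bob | 1

Join each enrollments row to its students via student_id.
Group joined rows by students.id; compute MIN(m.credits) per group.
  1: ids {21, 33} → MIN(m.credits)=1
  6: ids {37} → MIN(m.credits)=2
  9: ids {3, 12, 15, 28, 35} → MIN(m.credits)=3
  10: ids {17, 22, 26, 36} → MIN(m.credits)=1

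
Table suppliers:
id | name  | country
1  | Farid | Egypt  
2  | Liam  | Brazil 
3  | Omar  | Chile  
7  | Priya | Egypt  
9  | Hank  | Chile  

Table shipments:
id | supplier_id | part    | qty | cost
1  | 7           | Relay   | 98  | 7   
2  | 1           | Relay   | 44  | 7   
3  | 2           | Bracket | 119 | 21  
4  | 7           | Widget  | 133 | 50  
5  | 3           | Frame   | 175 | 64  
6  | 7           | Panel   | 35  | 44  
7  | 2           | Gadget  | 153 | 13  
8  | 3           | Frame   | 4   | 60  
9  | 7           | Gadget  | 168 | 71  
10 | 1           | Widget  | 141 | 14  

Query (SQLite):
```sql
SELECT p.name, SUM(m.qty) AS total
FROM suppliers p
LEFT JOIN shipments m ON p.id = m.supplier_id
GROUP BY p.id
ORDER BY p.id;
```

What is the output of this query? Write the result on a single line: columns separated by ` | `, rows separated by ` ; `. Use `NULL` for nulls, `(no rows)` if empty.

Farid | 185 ; Liam | 272 ; Omar | 179 ; Priya | 434 ; Hank | NULL

LEFT JOIN keeps every suppliers row; unmatched ones get NULL for shipments columns.
Group by suppliers.id and compute SUM(m.qty). SUM over an all-NULL group is NULL.
  1: ids {2, 10} → SUM(m.qty)=185
  2: ids {3, 7} → SUM(m.qty)=272
  3: ids {5, 8} → SUM(m.qty)=179
  7: ids {1, 4, 6, 9} → SUM(m.qty)=434
  9: ids {—} → SUM(m.qty)=NULL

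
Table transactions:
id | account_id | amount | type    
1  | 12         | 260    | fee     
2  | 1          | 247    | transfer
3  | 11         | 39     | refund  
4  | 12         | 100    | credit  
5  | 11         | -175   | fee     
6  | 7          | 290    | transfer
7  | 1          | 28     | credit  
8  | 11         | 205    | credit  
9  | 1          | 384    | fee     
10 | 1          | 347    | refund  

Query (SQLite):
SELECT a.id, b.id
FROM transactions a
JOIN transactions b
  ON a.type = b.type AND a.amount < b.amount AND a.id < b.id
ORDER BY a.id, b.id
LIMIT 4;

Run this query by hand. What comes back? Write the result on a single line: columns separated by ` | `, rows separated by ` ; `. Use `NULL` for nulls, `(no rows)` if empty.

Pairs (a,b) with same type, a.amount < b.amount, a.id < b.id.
type groups: credit:{4,7,8} fee:{1,5,9} refund:{3,10} transfer:{2,6}
Ordered by (a.id, b.id); first 4.

1 | 9 ; 2 | 6 ; 3 | 10 ; 4 | 8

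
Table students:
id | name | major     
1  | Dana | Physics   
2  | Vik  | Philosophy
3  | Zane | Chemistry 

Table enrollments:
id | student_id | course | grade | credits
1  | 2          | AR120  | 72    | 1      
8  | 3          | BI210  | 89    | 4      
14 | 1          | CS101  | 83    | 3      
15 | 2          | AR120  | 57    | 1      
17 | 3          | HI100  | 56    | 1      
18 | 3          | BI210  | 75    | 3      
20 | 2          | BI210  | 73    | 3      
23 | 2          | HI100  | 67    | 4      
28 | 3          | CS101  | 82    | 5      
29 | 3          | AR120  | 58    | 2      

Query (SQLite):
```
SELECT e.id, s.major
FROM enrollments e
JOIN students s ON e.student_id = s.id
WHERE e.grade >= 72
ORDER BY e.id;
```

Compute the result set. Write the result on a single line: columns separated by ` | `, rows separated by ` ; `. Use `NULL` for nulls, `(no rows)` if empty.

Each enrollments row matches the students row where student_id = students.id.
Then keep rows with e.grade >= 72.

1 | Philosophy ; 8 | Chemistry ; 14 | Physics ; 18 | Chemistry ; 20 | Philosophy ; 28 | Chemistry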